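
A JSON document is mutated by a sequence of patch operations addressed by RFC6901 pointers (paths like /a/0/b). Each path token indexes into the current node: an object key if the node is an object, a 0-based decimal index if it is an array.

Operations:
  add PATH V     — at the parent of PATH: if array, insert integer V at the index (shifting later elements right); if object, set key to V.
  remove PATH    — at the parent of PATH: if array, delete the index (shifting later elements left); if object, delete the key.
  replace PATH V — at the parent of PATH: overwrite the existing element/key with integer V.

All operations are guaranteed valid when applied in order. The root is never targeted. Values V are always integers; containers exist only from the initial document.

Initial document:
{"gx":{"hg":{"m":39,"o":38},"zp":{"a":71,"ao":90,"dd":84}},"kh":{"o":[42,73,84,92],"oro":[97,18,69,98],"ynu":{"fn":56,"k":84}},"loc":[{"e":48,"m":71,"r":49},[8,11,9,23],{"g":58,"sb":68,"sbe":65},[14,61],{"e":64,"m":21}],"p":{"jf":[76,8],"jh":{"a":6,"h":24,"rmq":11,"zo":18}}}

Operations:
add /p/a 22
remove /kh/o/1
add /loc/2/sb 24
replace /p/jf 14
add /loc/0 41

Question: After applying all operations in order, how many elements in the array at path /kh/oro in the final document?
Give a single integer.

Answer: 4

Derivation:
After op 1 (add /p/a 22): {"gx":{"hg":{"m":39,"o":38},"zp":{"a":71,"ao":90,"dd":84}},"kh":{"o":[42,73,84,92],"oro":[97,18,69,98],"ynu":{"fn":56,"k":84}},"loc":[{"e":48,"m":71,"r":49},[8,11,9,23],{"g":58,"sb":68,"sbe":65},[14,61],{"e":64,"m":21}],"p":{"a":22,"jf":[76,8],"jh":{"a":6,"h":24,"rmq":11,"zo":18}}}
After op 2 (remove /kh/o/1): {"gx":{"hg":{"m":39,"o":38},"zp":{"a":71,"ao":90,"dd":84}},"kh":{"o":[42,84,92],"oro":[97,18,69,98],"ynu":{"fn":56,"k":84}},"loc":[{"e":48,"m":71,"r":49},[8,11,9,23],{"g":58,"sb":68,"sbe":65},[14,61],{"e":64,"m":21}],"p":{"a":22,"jf":[76,8],"jh":{"a":6,"h":24,"rmq":11,"zo":18}}}
After op 3 (add /loc/2/sb 24): {"gx":{"hg":{"m":39,"o":38},"zp":{"a":71,"ao":90,"dd":84}},"kh":{"o":[42,84,92],"oro":[97,18,69,98],"ynu":{"fn":56,"k":84}},"loc":[{"e":48,"m":71,"r":49},[8,11,9,23],{"g":58,"sb":24,"sbe":65},[14,61],{"e":64,"m":21}],"p":{"a":22,"jf":[76,8],"jh":{"a":6,"h":24,"rmq":11,"zo":18}}}
After op 4 (replace /p/jf 14): {"gx":{"hg":{"m":39,"o":38},"zp":{"a":71,"ao":90,"dd":84}},"kh":{"o":[42,84,92],"oro":[97,18,69,98],"ynu":{"fn":56,"k":84}},"loc":[{"e":48,"m":71,"r":49},[8,11,9,23],{"g":58,"sb":24,"sbe":65},[14,61],{"e":64,"m":21}],"p":{"a":22,"jf":14,"jh":{"a":6,"h":24,"rmq":11,"zo":18}}}
After op 5 (add /loc/0 41): {"gx":{"hg":{"m":39,"o":38},"zp":{"a":71,"ao":90,"dd":84}},"kh":{"o":[42,84,92],"oro":[97,18,69,98],"ynu":{"fn":56,"k":84}},"loc":[41,{"e":48,"m":71,"r":49},[8,11,9,23],{"g":58,"sb":24,"sbe":65},[14,61],{"e":64,"m":21}],"p":{"a":22,"jf":14,"jh":{"a":6,"h":24,"rmq":11,"zo":18}}}
Size at path /kh/oro: 4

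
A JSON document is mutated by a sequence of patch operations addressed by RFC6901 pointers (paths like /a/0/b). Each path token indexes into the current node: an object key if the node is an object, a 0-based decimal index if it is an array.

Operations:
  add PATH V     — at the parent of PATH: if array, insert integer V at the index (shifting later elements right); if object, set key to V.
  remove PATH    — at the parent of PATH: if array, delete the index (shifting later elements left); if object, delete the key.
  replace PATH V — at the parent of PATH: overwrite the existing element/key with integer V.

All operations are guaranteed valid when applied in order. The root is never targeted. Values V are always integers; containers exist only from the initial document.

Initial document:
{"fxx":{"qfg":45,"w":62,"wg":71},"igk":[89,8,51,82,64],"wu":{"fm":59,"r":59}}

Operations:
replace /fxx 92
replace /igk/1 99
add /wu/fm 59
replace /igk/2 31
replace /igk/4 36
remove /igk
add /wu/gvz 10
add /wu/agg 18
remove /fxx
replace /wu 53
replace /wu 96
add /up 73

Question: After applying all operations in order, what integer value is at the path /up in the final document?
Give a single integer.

Answer: 73

Derivation:
After op 1 (replace /fxx 92): {"fxx":92,"igk":[89,8,51,82,64],"wu":{"fm":59,"r":59}}
After op 2 (replace /igk/1 99): {"fxx":92,"igk":[89,99,51,82,64],"wu":{"fm":59,"r":59}}
After op 3 (add /wu/fm 59): {"fxx":92,"igk":[89,99,51,82,64],"wu":{"fm":59,"r":59}}
After op 4 (replace /igk/2 31): {"fxx":92,"igk":[89,99,31,82,64],"wu":{"fm":59,"r":59}}
After op 5 (replace /igk/4 36): {"fxx":92,"igk":[89,99,31,82,36],"wu":{"fm":59,"r":59}}
After op 6 (remove /igk): {"fxx":92,"wu":{"fm":59,"r":59}}
After op 7 (add /wu/gvz 10): {"fxx":92,"wu":{"fm":59,"gvz":10,"r":59}}
After op 8 (add /wu/agg 18): {"fxx":92,"wu":{"agg":18,"fm":59,"gvz":10,"r":59}}
After op 9 (remove /fxx): {"wu":{"agg":18,"fm":59,"gvz":10,"r":59}}
After op 10 (replace /wu 53): {"wu":53}
After op 11 (replace /wu 96): {"wu":96}
After op 12 (add /up 73): {"up":73,"wu":96}
Value at /up: 73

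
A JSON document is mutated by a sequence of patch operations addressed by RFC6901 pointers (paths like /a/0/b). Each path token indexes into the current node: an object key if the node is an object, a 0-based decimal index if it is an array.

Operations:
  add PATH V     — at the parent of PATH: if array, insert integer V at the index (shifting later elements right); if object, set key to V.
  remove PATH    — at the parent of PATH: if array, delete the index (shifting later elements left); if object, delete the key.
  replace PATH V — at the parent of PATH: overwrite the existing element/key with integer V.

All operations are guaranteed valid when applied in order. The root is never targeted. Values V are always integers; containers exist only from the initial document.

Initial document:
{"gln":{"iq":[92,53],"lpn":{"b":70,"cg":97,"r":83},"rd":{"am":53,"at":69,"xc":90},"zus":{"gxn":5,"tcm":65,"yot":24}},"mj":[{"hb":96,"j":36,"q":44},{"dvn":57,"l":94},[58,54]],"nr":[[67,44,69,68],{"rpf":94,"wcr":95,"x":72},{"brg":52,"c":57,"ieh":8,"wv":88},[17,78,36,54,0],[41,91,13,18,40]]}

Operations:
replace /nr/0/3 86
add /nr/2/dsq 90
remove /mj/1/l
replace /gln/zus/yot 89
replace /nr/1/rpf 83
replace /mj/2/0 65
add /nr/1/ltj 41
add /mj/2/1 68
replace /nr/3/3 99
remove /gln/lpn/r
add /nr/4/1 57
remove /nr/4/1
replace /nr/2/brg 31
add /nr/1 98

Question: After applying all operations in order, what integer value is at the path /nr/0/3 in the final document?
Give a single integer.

After op 1 (replace /nr/0/3 86): {"gln":{"iq":[92,53],"lpn":{"b":70,"cg":97,"r":83},"rd":{"am":53,"at":69,"xc":90},"zus":{"gxn":5,"tcm":65,"yot":24}},"mj":[{"hb":96,"j":36,"q":44},{"dvn":57,"l":94},[58,54]],"nr":[[67,44,69,86],{"rpf":94,"wcr":95,"x":72},{"brg":52,"c":57,"ieh":8,"wv":88},[17,78,36,54,0],[41,91,13,18,40]]}
After op 2 (add /nr/2/dsq 90): {"gln":{"iq":[92,53],"lpn":{"b":70,"cg":97,"r":83},"rd":{"am":53,"at":69,"xc":90},"zus":{"gxn":5,"tcm":65,"yot":24}},"mj":[{"hb":96,"j":36,"q":44},{"dvn":57,"l":94},[58,54]],"nr":[[67,44,69,86],{"rpf":94,"wcr":95,"x":72},{"brg":52,"c":57,"dsq":90,"ieh":8,"wv":88},[17,78,36,54,0],[41,91,13,18,40]]}
After op 3 (remove /mj/1/l): {"gln":{"iq":[92,53],"lpn":{"b":70,"cg":97,"r":83},"rd":{"am":53,"at":69,"xc":90},"zus":{"gxn":5,"tcm":65,"yot":24}},"mj":[{"hb":96,"j":36,"q":44},{"dvn":57},[58,54]],"nr":[[67,44,69,86],{"rpf":94,"wcr":95,"x":72},{"brg":52,"c":57,"dsq":90,"ieh":8,"wv":88},[17,78,36,54,0],[41,91,13,18,40]]}
After op 4 (replace /gln/zus/yot 89): {"gln":{"iq":[92,53],"lpn":{"b":70,"cg":97,"r":83},"rd":{"am":53,"at":69,"xc":90},"zus":{"gxn":5,"tcm":65,"yot":89}},"mj":[{"hb":96,"j":36,"q":44},{"dvn":57},[58,54]],"nr":[[67,44,69,86],{"rpf":94,"wcr":95,"x":72},{"brg":52,"c":57,"dsq":90,"ieh":8,"wv":88},[17,78,36,54,0],[41,91,13,18,40]]}
After op 5 (replace /nr/1/rpf 83): {"gln":{"iq":[92,53],"lpn":{"b":70,"cg":97,"r":83},"rd":{"am":53,"at":69,"xc":90},"zus":{"gxn":5,"tcm":65,"yot":89}},"mj":[{"hb":96,"j":36,"q":44},{"dvn":57},[58,54]],"nr":[[67,44,69,86],{"rpf":83,"wcr":95,"x":72},{"brg":52,"c":57,"dsq":90,"ieh":8,"wv":88},[17,78,36,54,0],[41,91,13,18,40]]}
After op 6 (replace /mj/2/0 65): {"gln":{"iq":[92,53],"lpn":{"b":70,"cg":97,"r":83},"rd":{"am":53,"at":69,"xc":90},"zus":{"gxn":5,"tcm":65,"yot":89}},"mj":[{"hb":96,"j":36,"q":44},{"dvn":57},[65,54]],"nr":[[67,44,69,86],{"rpf":83,"wcr":95,"x":72},{"brg":52,"c":57,"dsq":90,"ieh":8,"wv":88},[17,78,36,54,0],[41,91,13,18,40]]}
After op 7 (add /nr/1/ltj 41): {"gln":{"iq":[92,53],"lpn":{"b":70,"cg":97,"r":83},"rd":{"am":53,"at":69,"xc":90},"zus":{"gxn":5,"tcm":65,"yot":89}},"mj":[{"hb":96,"j":36,"q":44},{"dvn":57},[65,54]],"nr":[[67,44,69,86],{"ltj":41,"rpf":83,"wcr":95,"x":72},{"brg":52,"c":57,"dsq":90,"ieh":8,"wv":88},[17,78,36,54,0],[41,91,13,18,40]]}
After op 8 (add /mj/2/1 68): {"gln":{"iq":[92,53],"lpn":{"b":70,"cg":97,"r":83},"rd":{"am":53,"at":69,"xc":90},"zus":{"gxn":5,"tcm":65,"yot":89}},"mj":[{"hb":96,"j":36,"q":44},{"dvn":57},[65,68,54]],"nr":[[67,44,69,86],{"ltj":41,"rpf":83,"wcr":95,"x":72},{"brg":52,"c":57,"dsq":90,"ieh":8,"wv":88},[17,78,36,54,0],[41,91,13,18,40]]}
After op 9 (replace /nr/3/3 99): {"gln":{"iq":[92,53],"lpn":{"b":70,"cg":97,"r":83},"rd":{"am":53,"at":69,"xc":90},"zus":{"gxn":5,"tcm":65,"yot":89}},"mj":[{"hb":96,"j":36,"q":44},{"dvn":57},[65,68,54]],"nr":[[67,44,69,86],{"ltj":41,"rpf":83,"wcr":95,"x":72},{"brg":52,"c":57,"dsq":90,"ieh":8,"wv":88},[17,78,36,99,0],[41,91,13,18,40]]}
After op 10 (remove /gln/lpn/r): {"gln":{"iq":[92,53],"lpn":{"b":70,"cg":97},"rd":{"am":53,"at":69,"xc":90},"zus":{"gxn":5,"tcm":65,"yot":89}},"mj":[{"hb":96,"j":36,"q":44},{"dvn":57},[65,68,54]],"nr":[[67,44,69,86],{"ltj":41,"rpf":83,"wcr":95,"x":72},{"brg":52,"c":57,"dsq":90,"ieh":8,"wv":88},[17,78,36,99,0],[41,91,13,18,40]]}
After op 11 (add /nr/4/1 57): {"gln":{"iq":[92,53],"lpn":{"b":70,"cg":97},"rd":{"am":53,"at":69,"xc":90},"zus":{"gxn":5,"tcm":65,"yot":89}},"mj":[{"hb":96,"j":36,"q":44},{"dvn":57},[65,68,54]],"nr":[[67,44,69,86],{"ltj":41,"rpf":83,"wcr":95,"x":72},{"brg":52,"c":57,"dsq":90,"ieh":8,"wv":88},[17,78,36,99,0],[41,57,91,13,18,40]]}
After op 12 (remove /nr/4/1): {"gln":{"iq":[92,53],"lpn":{"b":70,"cg":97},"rd":{"am":53,"at":69,"xc":90},"zus":{"gxn":5,"tcm":65,"yot":89}},"mj":[{"hb":96,"j":36,"q":44},{"dvn":57},[65,68,54]],"nr":[[67,44,69,86],{"ltj":41,"rpf":83,"wcr":95,"x":72},{"brg":52,"c":57,"dsq":90,"ieh":8,"wv":88},[17,78,36,99,0],[41,91,13,18,40]]}
After op 13 (replace /nr/2/brg 31): {"gln":{"iq":[92,53],"lpn":{"b":70,"cg":97},"rd":{"am":53,"at":69,"xc":90},"zus":{"gxn":5,"tcm":65,"yot":89}},"mj":[{"hb":96,"j":36,"q":44},{"dvn":57},[65,68,54]],"nr":[[67,44,69,86],{"ltj":41,"rpf":83,"wcr":95,"x":72},{"brg":31,"c":57,"dsq":90,"ieh":8,"wv":88},[17,78,36,99,0],[41,91,13,18,40]]}
After op 14 (add /nr/1 98): {"gln":{"iq":[92,53],"lpn":{"b":70,"cg":97},"rd":{"am":53,"at":69,"xc":90},"zus":{"gxn":5,"tcm":65,"yot":89}},"mj":[{"hb":96,"j":36,"q":44},{"dvn":57},[65,68,54]],"nr":[[67,44,69,86],98,{"ltj":41,"rpf":83,"wcr":95,"x":72},{"brg":31,"c":57,"dsq":90,"ieh":8,"wv":88},[17,78,36,99,0],[41,91,13,18,40]]}
Value at /nr/0/3: 86

Answer: 86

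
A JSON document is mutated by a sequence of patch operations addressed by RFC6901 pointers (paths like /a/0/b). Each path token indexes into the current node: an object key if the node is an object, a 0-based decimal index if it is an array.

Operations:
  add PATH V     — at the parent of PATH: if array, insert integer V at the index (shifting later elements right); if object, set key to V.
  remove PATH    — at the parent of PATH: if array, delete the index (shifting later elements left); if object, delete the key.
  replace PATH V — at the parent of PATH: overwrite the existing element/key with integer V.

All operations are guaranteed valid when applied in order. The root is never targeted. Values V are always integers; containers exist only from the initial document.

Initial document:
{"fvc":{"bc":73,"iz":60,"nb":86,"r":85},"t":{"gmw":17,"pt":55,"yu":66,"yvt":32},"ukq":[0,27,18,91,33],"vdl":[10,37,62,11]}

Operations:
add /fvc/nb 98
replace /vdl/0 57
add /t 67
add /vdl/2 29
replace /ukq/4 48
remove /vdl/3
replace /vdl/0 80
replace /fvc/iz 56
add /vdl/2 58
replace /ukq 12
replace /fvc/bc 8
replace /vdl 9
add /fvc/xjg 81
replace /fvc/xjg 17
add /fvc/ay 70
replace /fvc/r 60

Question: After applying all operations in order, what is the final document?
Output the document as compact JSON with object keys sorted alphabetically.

After op 1 (add /fvc/nb 98): {"fvc":{"bc":73,"iz":60,"nb":98,"r":85},"t":{"gmw":17,"pt":55,"yu":66,"yvt":32},"ukq":[0,27,18,91,33],"vdl":[10,37,62,11]}
After op 2 (replace /vdl/0 57): {"fvc":{"bc":73,"iz":60,"nb":98,"r":85},"t":{"gmw":17,"pt":55,"yu":66,"yvt":32},"ukq":[0,27,18,91,33],"vdl":[57,37,62,11]}
After op 3 (add /t 67): {"fvc":{"bc":73,"iz":60,"nb":98,"r":85},"t":67,"ukq":[0,27,18,91,33],"vdl":[57,37,62,11]}
After op 4 (add /vdl/2 29): {"fvc":{"bc":73,"iz":60,"nb":98,"r":85},"t":67,"ukq":[0,27,18,91,33],"vdl":[57,37,29,62,11]}
After op 5 (replace /ukq/4 48): {"fvc":{"bc":73,"iz":60,"nb":98,"r":85},"t":67,"ukq":[0,27,18,91,48],"vdl":[57,37,29,62,11]}
After op 6 (remove /vdl/3): {"fvc":{"bc":73,"iz":60,"nb":98,"r":85},"t":67,"ukq":[0,27,18,91,48],"vdl":[57,37,29,11]}
After op 7 (replace /vdl/0 80): {"fvc":{"bc":73,"iz":60,"nb":98,"r":85},"t":67,"ukq":[0,27,18,91,48],"vdl":[80,37,29,11]}
After op 8 (replace /fvc/iz 56): {"fvc":{"bc":73,"iz":56,"nb":98,"r":85},"t":67,"ukq":[0,27,18,91,48],"vdl":[80,37,29,11]}
After op 9 (add /vdl/2 58): {"fvc":{"bc":73,"iz":56,"nb":98,"r":85},"t":67,"ukq":[0,27,18,91,48],"vdl":[80,37,58,29,11]}
After op 10 (replace /ukq 12): {"fvc":{"bc":73,"iz":56,"nb":98,"r":85},"t":67,"ukq":12,"vdl":[80,37,58,29,11]}
After op 11 (replace /fvc/bc 8): {"fvc":{"bc":8,"iz":56,"nb":98,"r":85},"t":67,"ukq":12,"vdl":[80,37,58,29,11]}
After op 12 (replace /vdl 9): {"fvc":{"bc":8,"iz":56,"nb":98,"r":85},"t":67,"ukq":12,"vdl":9}
After op 13 (add /fvc/xjg 81): {"fvc":{"bc":8,"iz":56,"nb":98,"r":85,"xjg":81},"t":67,"ukq":12,"vdl":9}
After op 14 (replace /fvc/xjg 17): {"fvc":{"bc":8,"iz":56,"nb":98,"r":85,"xjg":17},"t":67,"ukq":12,"vdl":9}
After op 15 (add /fvc/ay 70): {"fvc":{"ay":70,"bc":8,"iz":56,"nb":98,"r":85,"xjg":17},"t":67,"ukq":12,"vdl":9}
After op 16 (replace /fvc/r 60): {"fvc":{"ay":70,"bc":8,"iz":56,"nb":98,"r":60,"xjg":17},"t":67,"ukq":12,"vdl":9}

Answer: {"fvc":{"ay":70,"bc":8,"iz":56,"nb":98,"r":60,"xjg":17},"t":67,"ukq":12,"vdl":9}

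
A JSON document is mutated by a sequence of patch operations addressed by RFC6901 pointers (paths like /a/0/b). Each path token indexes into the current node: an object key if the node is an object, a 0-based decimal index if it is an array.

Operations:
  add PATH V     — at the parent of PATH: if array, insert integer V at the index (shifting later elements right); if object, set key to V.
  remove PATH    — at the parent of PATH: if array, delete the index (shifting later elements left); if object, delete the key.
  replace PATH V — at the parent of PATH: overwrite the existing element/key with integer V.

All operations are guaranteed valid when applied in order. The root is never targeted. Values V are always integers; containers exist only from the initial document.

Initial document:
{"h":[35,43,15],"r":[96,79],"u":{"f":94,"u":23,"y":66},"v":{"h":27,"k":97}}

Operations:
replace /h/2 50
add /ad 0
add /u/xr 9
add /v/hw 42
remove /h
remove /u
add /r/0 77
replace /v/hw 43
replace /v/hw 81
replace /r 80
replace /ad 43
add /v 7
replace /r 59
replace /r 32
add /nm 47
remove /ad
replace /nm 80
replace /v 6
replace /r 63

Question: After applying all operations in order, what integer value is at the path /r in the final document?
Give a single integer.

Answer: 63

Derivation:
After op 1 (replace /h/2 50): {"h":[35,43,50],"r":[96,79],"u":{"f":94,"u":23,"y":66},"v":{"h":27,"k":97}}
After op 2 (add /ad 0): {"ad":0,"h":[35,43,50],"r":[96,79],"u":{"f":94,"u":23,"y":66},"v":{"h":27,"k":97}}
After op 3 (add /u/xr 9): {"ad":0,"h":[35,43,50],"r":[96,79],"u":{"f":94,"u":23,"xr":9,"y":66},"v":{"h":27,"k":97}}
After op 4 (add /v/hw 42): {"ad":0,"h":[35,43,50],"r":[96,79],"u":{"f":94,"u":23,"xr":9,"y":66},"v":{"h":27,"hw":42,"k":97}}
After op 5 (remove /h): {"ad":0,"r":[96,79],"u":{"f":94,"u":23,"xr":9,"y":66},"v":{"h":27,"hw":42,"k":97}}
After op 6 (remove /u): {"ad":0,"r":[96,79],"v":{"h":27,"hw":42,"k":97}}
After op 7 (add /r/0 77): {"ad":0,"r":[77,96,79],"v":{"h":27,"hw":42,"k":97}}
After op 8 (replace /v/hw 43): {"ad":0,"r":[77,96,79],"v":{"h":27,"hw":43,"k":97}}
After op 9 (replace /v/hw 81): {"ad":0,"r":[77,96,79],"v":{"h":27,"hw":81,"k":97}}
After op 10 (replace /r 80): {"ad":0,"r":80,"v":{"h":27,"hw":81,"k":97}}
After op 11 (replace /ad 43): {"ad":43,"r":80,"v":{"h":27,"hw":81,"k":97}}
After op 12 (add /v 7): {"ad":43,"r":80,"v":7}
After op 13 (replace /r 59): {"ad":43,"r":59,"v":7}
After op 14 (replace /r 32): {"ad":43,"r":32,"v":7}
After op 15 (add /nm 47): {"ad":43,"nm":47,"r":32,"v":7}
After op 16 (remove /ad): {"nm":47,"r":32,"v":7}
After op 17 (replace /nm 80): {"nm":80,"r":32,"v":7}
After op 18 (replace /v 6): {"nm":80,"r":32,"v":6}
After op 19 (replace /r 63): {"nm":80,"r":63,"v":6}
Value at /r: 63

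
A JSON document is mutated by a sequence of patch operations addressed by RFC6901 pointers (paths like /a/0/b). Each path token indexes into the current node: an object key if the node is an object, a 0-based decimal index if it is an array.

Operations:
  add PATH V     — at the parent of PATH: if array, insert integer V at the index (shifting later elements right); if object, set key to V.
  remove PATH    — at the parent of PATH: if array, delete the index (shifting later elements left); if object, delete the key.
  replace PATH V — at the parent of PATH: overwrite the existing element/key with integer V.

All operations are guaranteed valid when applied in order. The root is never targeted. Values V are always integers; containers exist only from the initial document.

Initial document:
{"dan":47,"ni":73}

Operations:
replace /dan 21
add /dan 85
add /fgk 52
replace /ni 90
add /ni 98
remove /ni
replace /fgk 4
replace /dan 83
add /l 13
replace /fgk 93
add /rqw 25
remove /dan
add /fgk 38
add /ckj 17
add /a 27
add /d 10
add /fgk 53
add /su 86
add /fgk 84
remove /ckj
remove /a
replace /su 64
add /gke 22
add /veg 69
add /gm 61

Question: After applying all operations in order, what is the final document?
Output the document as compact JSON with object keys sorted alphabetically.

After op 1 (replace /dan 21): {"dan":21,"ni":73}
After op 2 (add /dan 85): {"dan":85,"ni":73}
After op 3 (add /fgk 52): {"dan":85,"fgk":52,"ni":73}
After op 4 (replace /ni 90): {"dan":85,"fgk":52,"ni":90}
After op 5 (add /ni 98): {"dan":85,"fgk":52,"ni":98}
After op 6 (remove /ni): {"dan":85,"fgk":52}
After op 7 (replace /fgk 4): {"dan":85,"fgk":4}
After op 8 (replace /dan 83): {"dan":83,"fgk":4}
After op 9 (add /l 13): {"dan":83,"fgk":4,"l":13}
After op 10 (replace /fgk 93): {"dan":83,"fgk":93,"l":13}
After op 11 (add /rqw 25): {"dan":83,"fgk":93,"l":13,"rqw":25}
After op 12 (remove /dan): {"fgk":93,"l":13,"rqw":25}
After op 13 (add /fgk 38): {"fgk":38,"l":13,"rqw":25}
After op 14 (add /ckj 17): {"ckj":17,"fgk":38,"l":13,"rqw":25}
After op 15 (add /a 27): {"a":27,"ckj":17,"fgk":38,"l":13,"rqw":25}
After op 16 (add /d 10): {"a":27,"ckj":17,"d":10,"fgk":38,"l":13,"rqw":25}
After op 17 (add /fgk 53): {"a":27,"ckj":17,"d":10,"fgk":53,"l":13,"rqw":25}
After op 18 (add /su 86): {"a":27,"ckj":17,"d":10,"fgk":53,"l":13,"rqw":25,"su":86}
After op 19 (add /fgk 84): {"a":27,"ckj":17,"d":10,"fgk":84,"l":13,"rqw":25,"su":86}
After op 20 (remove /ckj): {"a":27,"d":10,"fgk":84,"l":13,"rqw":25,"su":86}
After op 21 (remove /a): {"d":10,"fgk":84,"l":13,"rqw":25,"su":86}
After op 22 (replace /su 64): {"d":10,"fgk":84,"l":13,"rqw":25,"su":64}
After op 23 (add /gke 22): {"d":10,"fgk":84,"gke":22,"l":13,"rqw":25,"su":64}
After op 24 (add /veg 69): {"d":10,"fgk":84,"gke":22,"l":13,"rqw":25,"su":64,"veg":69}
After op 25 (add /gm 61): {"d":10,"fgk":84,"gke":22,"gm":61,"l":13,"rqw":25,"su":64,"veg":69}

Answer: {"d":10,"fgk":84,"gke":22,"gm":61,"l":13,"rqw":25,"su":64,"veg":69}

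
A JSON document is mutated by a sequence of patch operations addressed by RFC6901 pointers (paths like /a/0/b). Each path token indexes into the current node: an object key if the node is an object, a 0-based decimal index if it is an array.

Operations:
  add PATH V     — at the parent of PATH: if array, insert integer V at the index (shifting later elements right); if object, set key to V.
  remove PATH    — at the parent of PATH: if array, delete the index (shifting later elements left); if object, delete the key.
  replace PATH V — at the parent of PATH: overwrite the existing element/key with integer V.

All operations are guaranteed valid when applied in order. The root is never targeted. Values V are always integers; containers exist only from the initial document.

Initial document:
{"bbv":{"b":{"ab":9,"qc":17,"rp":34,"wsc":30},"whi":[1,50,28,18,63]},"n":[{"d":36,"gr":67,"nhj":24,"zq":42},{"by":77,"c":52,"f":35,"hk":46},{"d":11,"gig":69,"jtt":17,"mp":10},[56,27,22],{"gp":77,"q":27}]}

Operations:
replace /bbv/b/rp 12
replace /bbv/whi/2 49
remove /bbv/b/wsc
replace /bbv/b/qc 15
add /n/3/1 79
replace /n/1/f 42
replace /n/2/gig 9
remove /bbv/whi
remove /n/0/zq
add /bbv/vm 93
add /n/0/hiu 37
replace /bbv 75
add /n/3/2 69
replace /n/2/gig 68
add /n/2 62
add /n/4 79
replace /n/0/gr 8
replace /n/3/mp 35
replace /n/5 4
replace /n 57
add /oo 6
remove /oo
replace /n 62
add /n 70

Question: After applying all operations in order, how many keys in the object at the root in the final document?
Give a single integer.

After op 1 (replace /bbv/b/rp 12): {"bbv":{"b":{"ab":9,"qc":17,"rp":12,"wsc":30},"whi":[1,50,28,18,63]},"n":[{"d":36,"gr":67,"nhj":24,"zq":42},{"by":77,"c":52,"f":35,"hk":46},{"d":11,"gig":69,"jtt":17,"mp":10},[56,27,22],{"gp":77,"q":27}]}
After op 2 (replace /bbv/whi/2 49): {"bbv":{"b":{"ab":9,"qc":17,"rp":12,"wsc":30},"whi":[1,50,49,18,63]},"n":[{"d":36,"gr":67,"nhj":24,"zq":42},{"by":77,"c":52,"f":35,"hk":46},{"d":11,"gig":69,"jtt":17,"mp":10},[56,27,22],{"gp":77,"q":27}]}
After op 3 (remove /bbv/b/wsc): {"bbv":{"b":{"ab":9,"qc":17,"rp":12},"whi":[1,50,49,18,63]},"n":[{"d":36,"gr":67,"nhj":24,"zq":42},{"by":77,"c":52,"f":35,"hk":46},{"d":11,"gig":69,"jtt":17,"mp":10},[56,27,22],{"gp":77,"q":27}]}
After op 4 (replace /bbv/b/qc 15): {"bbv":{"b":{"ab":9,"qc":15,"rp":12},"whi":[1,50,49,18,63]},"n":[{"d":36,"gr":67,"nhj":24,"zq":42},{"by":77,"c":52,"f":35,"hk":46},{"d":11,"gig":69,"jtt":17,"mp":10},[56,27,22],{"gp":77,"q":27}]}
After op 5 (add /n/3/1 79): {"bbv":{"b":{"ab":9,"qc":15,"rp":12},"whi":[1,50,49,18,63]},"n":[{"d":36,"gr":67,"nhj":24,"zq":42},{"by":77,"c":52,"f":35,"hk":46},{"d":11,"gig":69,"jtt":17,"mp":10},[56,79,27,22],{"gp":77,"q":27}]}
After op 6 (replace /n/1/f 42): {"bbv":{"b":{"ab":9,"qc":15,"rp":12},"whi":[1,50,49,18,63]},"n":[{"d":36,"gr":67,"nhj":24,"zq":42},{"by":77,"c":52,"f":42,"hk":46},{"d":11,"gig":69,"jtt":17,"mp":10},[56,79,27,22],{"gp":77,"q":27}]}
After op 7 (replace /n/2/gig 9): {"bbv":{"b":{"ab":9,"qc":15,"rp":12},"whi":[1,50,49,18,63]},"n":[{"d":36,"gr":67,"nhj":24,"zq":42},{"by":77,"c":52,"f":42,"hk":46},{"d":11,"gig":9,"jtt":17,"mp":10},[56,79,27,22],{"gp":77,"q":27}]}
After op 8 (remove /bbv/whi): {"bbv":{"b":{"ab":9,"qc":15,"rp":12}},"n":[{"d":36,"gr":67,"nhj":24,"zq":42},{"by":77,"c":52,"f":42,"hk":46},{"d":11,"gig":9,"jtt":17,"mp":10},[56,79,27,22],{"gp":77,"q":27}]}
After op 9 (remove /n/0/zq): {"bbv":{"b":{"ab":9,"qc":15,"rp":12}},"n":[{"d":36,"gr":67,"nhj":24},{"by":77,"c":52,"f":42,"hk":46},{"d":11,"gig":9,"jtt":17,"mp":10},[56,79,27,22],{"gp":77,"q":27}]}
After op 10 (add /bbv/vm 93): {"bbv":{"b":{"ab":9,"qc":15,"rp":12},"vm":93},"n":[{"d":36,"gr":67,"nhj":24},{"by":77,"c":52,"f":42,"hk":46},{"d":11,"gig":9,"jtt":17,"mp":10},[56,79,27,22],{"gp":77,"q":27}]}
After op 11 (add /n/0/hiu 37): {"bbv":{"b":{"ab":9,"qc":15,"rp":12},"vm":93},"n":[{"d":36,"gr":67,"hiu":37,"nhj":24},{"by":77,"c":52,"f":42,"hk":46},{"d":11,"gig":9,"jtt":17,"mp":10},[56,79,27,22],{"gp":77,"q":27}]}
After op 12 (replace /bbv 75): {"bbv":75,"n":[{"d":36,"gr":67,"hiu":37,"nhj":24},{"by":77,"c":52,"f":42,"hk":46},{"d":11,"gig":9,"jtt":17,"mp":10},[56,79,27,22],{"gp":77,"q":27}]}
After op 13 (add /n/3/2 69): {"bbv":75,"n":[{"d":36,"gr":67,"hiu":37,"nhj":24},{"by":77,"c":52,"f":42,"hk":46},{"d":11,"gig":9,"jtt":17,"mp":10},[56,79,69,27,22],{"gp":77,"q":27}]}
After op 14 (replace /n/2/gig 68): {"bbv":75,"n":[{"d":36,"gr":67,"hiu":37,"nhj":24},{"by":77,"c":52,"f":42,"hk":46},{"d":11,"gig":68,"jtt":17,"mp":10},[56,79,69,27,22],{"gp":77,"q":27}]}
After op 15 (add /n/2 62): {"bbv":75,"n":[{"d":36,"gr":67,"hiu":37,"nhj":24},{"by":77,"c":52,"f":42,"hk":46},62,{"d":11,"gig":68,"jtt":17,"mp":10},[56,79,69,27,22],{"gp":77,"q":27}]}
After op 16 (add /n/4 79): {"bbv":75,"n":[{"d":36,"gr":67,"hiu":37,"nhj":24},{"by":77,"c":52,"f":42,"hk":46},62,{"d":11,"gig":68,"jtt":17,"mp":10},79,[56,79,69,27,22],{"gp":77,"q":27}]}
After op 17 (replace /n/0/gr 8): {"bbv":75,"n":[{"d":36,"gr":8,"hiu":37,"nhj":24},{"by":77,"c":52,"f":42,"hk":46},62,{"d":11,"gig":68,"jtt":17,"mp":10},79,[56,79,69,27,22],{"gp":77,"q":27}]}
After op 18 (replace /n/3/mp 35): {"bbv":75,"n":[{"d":36,"gr":8,"hiu":37,"nhj":24},{"by":77,"c":52,"f":42,"hk":46},62,{"d":11,"gig":68,"jtt":17,"mp":35},79,[56,79,69,27,22],{"gp":77,"q":27}]}
After op 19 (replace /n/5 4): {"bbv":75,"n":[{"d":36,"gr":8,"hiu":37,"nhj":24},{"by":77,"c":52,"f":42,"hk":46},62,{"d":11,"gig":68,"jtt":17,"mp":35},79,4,{"gp":77,"q":27}]}
After op 20 (replace /n 57): {"bbv":75,"n":57}
After op 21 (add /oo 6): {"bbv":75,"n":57,"oo":6}
After op 22 (remove /oo): {"bbv":75,"n":57}
After op 23 (replace /n 62): {"bbv":75,"n":62}
After op 24 (add /n 70): {"bbv":75,"n":70}
Size at the root: 2

Answer: 2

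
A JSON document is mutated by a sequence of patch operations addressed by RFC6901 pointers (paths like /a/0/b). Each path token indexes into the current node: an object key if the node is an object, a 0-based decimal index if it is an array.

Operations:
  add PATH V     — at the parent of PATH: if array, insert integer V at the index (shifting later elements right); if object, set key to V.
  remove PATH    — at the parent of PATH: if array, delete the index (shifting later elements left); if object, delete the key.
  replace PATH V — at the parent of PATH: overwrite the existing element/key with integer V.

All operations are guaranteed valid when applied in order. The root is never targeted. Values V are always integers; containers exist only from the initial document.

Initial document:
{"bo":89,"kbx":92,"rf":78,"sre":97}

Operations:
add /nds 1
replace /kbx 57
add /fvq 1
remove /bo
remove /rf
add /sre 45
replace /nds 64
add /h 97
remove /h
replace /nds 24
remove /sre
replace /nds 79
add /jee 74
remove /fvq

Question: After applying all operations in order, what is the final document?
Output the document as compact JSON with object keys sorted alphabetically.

Answer: {"jee":74,"kbx":57,"nds":79}

Derivation:
After op 1 (add /nds 1): {"bo":89,"kbx":92,"nds":1,"rf":78,"sre":97}
After op 2 (replace /kbx 57): {"bo":89,"kbx":57,"nds":1,"rf":78,"sre":97}
After op 3 (add /fvq 1): {"bo":89,"fvq":1,"kbx":57,"nds":1,"rf":78,"sre":97}
After op 4 (remove /bo): {"fvq":1,"kbx":57,"nds":1,"rf":78,"sre":97}
After op 5 (remove /rf): {"fvq":1,"kbx":57,"nds":1,"sre":97}
After op 6 (add /sre 45): {"fvq":1,"kbx":57,"nds":1,"sre":45}
After op 7 (replace /nds 64): {"fvq":1,"kbx":57,"nds":64,"sre":45}
After op 8 (add /h 97): {"fvq":1,"h":97,"kbx":57,"nds":64,"sre":45}
After op 9 (remove /h): {"fvq":1,"kbx":57,"nds":64,"sre":45}
After op 10 (replace /nds 24): {"fvq":1,"kbx":57,"nds":24,"sre":45}
After op 11 (remove /sre): {"fvq":1,"kbx":57,"nds":24}
After op 12 (replace /nds 79): {"fvq":1,"kbx":57,"nds":79}
After op 13 (add /jee 74): {"fvq":1,"jee":74,"kbx":57,"nds":79}
After op 14 (remove /fvq): {"jee":74,"kbx":57,"nds":79}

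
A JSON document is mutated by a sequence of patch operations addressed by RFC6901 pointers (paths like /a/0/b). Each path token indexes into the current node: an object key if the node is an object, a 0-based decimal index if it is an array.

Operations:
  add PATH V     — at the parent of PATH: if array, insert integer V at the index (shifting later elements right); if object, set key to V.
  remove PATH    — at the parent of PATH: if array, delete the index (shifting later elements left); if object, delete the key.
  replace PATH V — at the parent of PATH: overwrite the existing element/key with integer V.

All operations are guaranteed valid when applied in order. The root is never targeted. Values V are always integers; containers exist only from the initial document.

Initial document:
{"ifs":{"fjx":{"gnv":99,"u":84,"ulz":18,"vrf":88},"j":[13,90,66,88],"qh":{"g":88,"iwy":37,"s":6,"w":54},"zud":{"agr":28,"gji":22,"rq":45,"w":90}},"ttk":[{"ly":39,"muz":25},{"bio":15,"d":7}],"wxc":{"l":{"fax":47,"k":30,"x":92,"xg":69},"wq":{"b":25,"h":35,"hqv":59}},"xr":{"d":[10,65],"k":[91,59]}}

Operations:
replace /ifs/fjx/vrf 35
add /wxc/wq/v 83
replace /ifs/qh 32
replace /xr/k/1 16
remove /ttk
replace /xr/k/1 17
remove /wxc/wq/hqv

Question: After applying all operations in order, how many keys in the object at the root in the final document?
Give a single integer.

Answer: 3

Derivation:
After op 1 (replace /ifs/fjx/vrf 35): {"ifs":{"fjx":{"gnv":99,"u":84,"ulz":18,"vrf":35},"j":[13,90,66,88],"qh":{"g":88,"iwy":37,"s":6,"w":54},"zud":{"agr":28,"gji":22,"rq":45,"w":90}},"ttk":[{"ly":39,"muz":25},{"bio":15,"d":7}],"wxc":{"l":{"fax":47,"k":30,"x":92,"xg":69},"wq":{"b":25,"h":35,"hqv":59}},"xr":{"d":[10,65],"k":[91,59]}}
After op 2 (add /wxc/wq/v 83): {"ifs":{"fjx":{"gnv":99,"u":84,"ulz":18,"vrf":35},"j":[13,90,66,88],"qh":{"g":88,"iwy":37,"s":6,"w":54},"zud":{"agr":28,"gji":22,"rq":45,"w":90}},"ttk":[{"ly":39,"muz":25},{"bio":15,"d":7}],"wxc":{"l":{"fax":47,"k":30,"x":92,"xg":69},"wq":{"b":25,"h":35,"hqv":59,"v":83}},"xr":{"d":[10,65],"k":[91,59]}}
After op 3 (replace /ifs/qh 32): {"ifs":{"fjx":{"gnv":99,"u":84,"ulz":18,"vrf":35},"j":[13,90,66,88],"qh":32,"zud":{"agr":28,"gji":22,"rq":45,"w":90}},"ttk":[{"ly":39,"muz":25},{"bio":15,"d":7}],"wxc":{"l":{"fax":47,"k":30,"x":92,"xg":69},"wq":{"b":25,"h":35,"hqv":59,"v":83}},"xr":{"d":[10,65],"k":[91,59]}}
After op 4 (replace /xr/k/1 16): {"ifs":{"fjx":{"gnv":99,"u":84,"ulz":18,"vrf":35},"j":[13,90,66,88],"qh":32,"zud":{"agr":28,"gji":22,"rq":45,"w":90}},"ttk":[{"ly":39,"muz":25},{"bio":15,"d":7}],"wxc":{"l":{"fax":47,"k":30,"x":92,"xg":69},"wq":{"b":25,"h":35,"hqv":59,"v":83}},"xr":{"d":[10,65],"k":[91,16]}}
After op 5 (remove /ttk): {"ifs":{"fjx":{"gnv":99,"u":84,"ulz":18,"vrf":35},"j":[13,90,66,88],"qh":32,"zud":{"agr":28,"gji":22,"rq":45,"w":90}},"wxc":{"l":{"fax":47,"k":30,"x":92,"xg":69},"wq":{"b":25,"h":35,"hqv":59,"v":83}},"xr":{"d":[10,65],"k":[91,16]}}
After op 6 (replace /xr/k/1 17): {"ifs":{"fjx":{"gnv":99,"u":84,"ulz":18,"vrf":35},"j":[13,90,66,88],"qh":32,"zud":{"agr":28,"gji":22,"rq":45,"w":90}},"wxc":{"l":{"fax":47,"k":30,"x":92,"xg":69},"wq":{"b":25,"h":35,"hqv":59,"v":83}},"xr":{"d":[10,65],"k":[91,17]}}
After op 7 (remove /wxc/wq/hqv): {"ifs":{"fjx":{"gnv":99,"u":84,"ulz":18,"vrf":35},"j":[13,90,66,88],"qh":32,"zud":{"agr":28,"gji":22,"rq":45,"w":90}},"wxc":{"l":{"fax":47,"k":30,"x":92,"xg":69},"wq":{"b":25,"h":35,"v":83}},"xr":{"d":[10,65],"k":[91,17]}}
Size at the root: 3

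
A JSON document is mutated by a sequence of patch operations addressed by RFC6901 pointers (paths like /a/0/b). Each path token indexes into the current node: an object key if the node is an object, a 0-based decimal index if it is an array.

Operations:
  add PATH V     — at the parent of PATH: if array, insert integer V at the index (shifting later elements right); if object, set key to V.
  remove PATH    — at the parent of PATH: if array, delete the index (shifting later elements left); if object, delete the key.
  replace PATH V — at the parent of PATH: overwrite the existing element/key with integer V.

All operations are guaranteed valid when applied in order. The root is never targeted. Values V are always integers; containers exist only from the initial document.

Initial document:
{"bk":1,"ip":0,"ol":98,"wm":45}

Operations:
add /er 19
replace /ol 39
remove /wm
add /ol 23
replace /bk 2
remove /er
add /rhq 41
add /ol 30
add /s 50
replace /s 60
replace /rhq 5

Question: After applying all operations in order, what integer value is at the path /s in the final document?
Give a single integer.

Answer: 60

Derivation:
After op 1 (add /er 19): {"bk":1,"er":19,"ip":0,"ol":98,"wm":45}
After op 2 (replace /ol 39): {"bk":1,"er":19,"ip":0,"ol":39,"wm":45}
After op 3 (remove /wm): {"bk":1,"er":19,"ip":0,"ol":39}
After op 4 (add /ol 23): {"bk":1,"er":19,"ip":0,"ol":23}
After op 5 (replace /bk 2): {"bk":2,"er":19,"ip":0,"ol":23}
After op 6 (remove /er): {"bk":2,"ip":0,"ol":23}
After op 7 (add /rhq 41): {"bk":2,"ip":0,"ol":23,"rhq":41}
After op 8 (add /ol 30): {"bk":2,"ip":0,"ol":30,"rhq":41}
After op 9 (add /s 50): {"bk":2,"ip":0,"ol":30,"rhq":41,"s":50}
After op 10 (replace /s 60): {"bk":2,"ip":0,"ol":30,"rhq":41,"s":60}
After op 11 (replace /rhq 5): {"bk":2,"ip":0,"ol":30,"rhq":5,"s":60}
Value at /s: 60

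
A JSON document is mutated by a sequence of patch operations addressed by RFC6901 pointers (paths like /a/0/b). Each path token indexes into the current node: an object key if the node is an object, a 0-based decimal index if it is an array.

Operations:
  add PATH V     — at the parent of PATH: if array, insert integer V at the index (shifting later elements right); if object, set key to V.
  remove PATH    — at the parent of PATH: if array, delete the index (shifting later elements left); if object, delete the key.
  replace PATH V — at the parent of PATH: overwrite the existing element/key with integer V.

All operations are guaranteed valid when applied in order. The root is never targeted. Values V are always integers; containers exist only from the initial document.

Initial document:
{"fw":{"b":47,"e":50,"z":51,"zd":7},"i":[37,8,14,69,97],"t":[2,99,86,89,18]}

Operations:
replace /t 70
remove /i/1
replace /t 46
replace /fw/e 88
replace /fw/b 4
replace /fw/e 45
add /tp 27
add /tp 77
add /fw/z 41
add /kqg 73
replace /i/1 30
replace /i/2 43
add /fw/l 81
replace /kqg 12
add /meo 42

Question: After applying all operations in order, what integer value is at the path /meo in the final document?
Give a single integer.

Answer: 42

Derivation:
After op 1 (replace /t 70): {"fw":{"b":47,"e":50,"z":51,"zd":7},"i":[37,8,14,69,97],"t":70}
After op 2 (remove /i/1): {"fw":{"b":47,"e":50,"z":51,"zd":7},"i":[37,14,69,97],"t":70}
After op 3 (replace /t 46): {"fw":{"b":47,"e":50,"z":51,"zd":7},"i":[37,14,69,97],"t":46}
After op 4 (replace /fw/e 88): {"fw":{"b":47,"e":88,"z":51,"zd":7},"i":[37,14,69,97],"t":46}
After op 5 (replace /fw/b 4): {"fw":{"b":4,"e":88,"z":51,"zd":7},"i":[37,14,69,97],"t":46}
After op 6 (replace /fw/e 45): {"fw":{"b":4,"e":45,"z":51,"zd":7},"i":[37,14,69,97],"t":46}
After op 7 (add /tp 27): {"fw":{"b":4,"e":45,"z":51,"zd":7},"i":[37,14,69,97],"t":46,"tp":27}
After op 8 (add /tp 77): {"fw":{"b":4,"e":45,"z":51,"zd":7},"i":[37,14,69,97],"t":46,"tp":77}
After op 9 (add /fw/z 41): {"fw":{"b":4,"e":45,"z":41,"zd":7},"i":[37,14,69,97],"t":46,"tp":77}
After op 10 (add /kqg 73): {"fw":{"b":4,"e":45,"z":41,"zd":7},"i":[37,14,69,97],"kqg":73,"t":46,"tp":77}
After op 11 (replace /i/1 30): {"fw":{"b":4,"e":45,"z":41,"zd":7},"i":[37,30,69,97],"kqg":73,"t":46,"tp":77}
After op 12 (replace /i/2 43): {"fw":{"b":4,"e":45,"z":41,"zd":7},"i":[37,30,43,97],"kqg":73,"t":46,"tp":77}
After op 13 (add /fw/l 81): {"fw":{"b":4,"e":45,"l":81,"z":41,"zd":7},"i":[37,30,43,97],"kqg":73,"t":46,"tp":77}
After op 14 (replace /kqg 12): {"fw":{"b":4,"e":45,"l":81,"z":41,"zd":7},"i":[37,30,43,97],"kqg":12,"t":46,"tp":77}
After op 15 (add /meo 42): {"fw":{"b":4,"e":45,"l":81,"z":41,"zd":7},"i":[37,30,43,97],"kqg":12,"meo":42,"t":46,"tp":77}
Value at /meo: 42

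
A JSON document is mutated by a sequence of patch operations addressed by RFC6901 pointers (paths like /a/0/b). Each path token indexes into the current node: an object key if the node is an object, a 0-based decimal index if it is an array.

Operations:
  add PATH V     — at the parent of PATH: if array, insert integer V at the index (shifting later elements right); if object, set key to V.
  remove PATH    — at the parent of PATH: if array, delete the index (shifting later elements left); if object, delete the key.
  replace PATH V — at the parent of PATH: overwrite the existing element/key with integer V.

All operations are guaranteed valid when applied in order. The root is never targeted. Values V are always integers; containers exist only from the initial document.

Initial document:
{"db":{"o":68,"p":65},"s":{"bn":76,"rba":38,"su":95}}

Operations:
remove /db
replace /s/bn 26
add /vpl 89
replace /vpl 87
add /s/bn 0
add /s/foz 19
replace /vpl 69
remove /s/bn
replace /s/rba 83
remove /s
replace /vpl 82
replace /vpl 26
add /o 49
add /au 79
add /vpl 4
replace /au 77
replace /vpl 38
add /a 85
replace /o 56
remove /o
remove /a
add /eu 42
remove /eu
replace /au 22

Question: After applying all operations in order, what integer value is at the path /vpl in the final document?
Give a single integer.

Answer: 38

Derivation:
After op 1 (remove /db): {"s":{"bn":76,"rba":38,"su":95}}
After op 2 (replace /s/bn 26): {"s":{"bn":26,"rba":38,"su":95}}
After op 3 (add /vpl 89): {"s":{"bn":26,"rba":38,"su":95},"vpl":89}
After op 4 (replace /vpl 87): {"s":{"bn":26,"rba":38,"su":95},"vpl":87}
After op 5 (add /s/bn 0): {"s":{"bn":0,"rba":38,"su":95},"vpl":87}
After op 6 (add /s/foz 19): {"s":{"bn":0,"foz":19,"rba":38,"su":95},"vpl":87}
After op 7 (replace /vpl 69): {"s":{"bn":0,"foz":19,"rba":38,"su":95},"vpl":69}
After op 8 (remove /s/bn): {"s":{"foz":19,"rba":38,"su":95},"vpl":69}
After op 9 (replace /s/rba 83): {"s":{"foz":19,"rba":83,"su":95},"vpl":69}
After op 10 (remove /s): {"vpl":69}
After op 11 (replace /vpl 82): {"vpl":82}
After op 12 (replace /vpl 26): {"vpl":26}
After op 13 (add /o 49): {"o":49,"vpl":26}
After op 14 (add /au 79): {"au":79,"o":49,"vpl":26}
After op 15 (add /vpl 4): {"au":79,"o":49,"vpl":4}
After op 16 (replace /au 77): {"au":77,"o":49,"vpl":4}
After op 17 (replace /vpl 38): {"au":77,"o":49,"vpl":38}
After op 18 (add /a 85): {"a":85,"au":77,"o":49,"vpl":38}
After op 19 (replace /o 56): {"a":85,"au":77,"o":56,"vpl":38}
After op 20 (remove /o): {"a":85,"au":77,"vpl":38}
After op 21 (remove /a): {"au":77,"vpl":38}
After op 22 (add /eu 42): {"au":77,"eu":42,"vpl":38}
After op 23 (remove /eu): {"au":77,"vpl":38}
After op 24 (replace /au 22): {"au":22,"vpl":38}
Value at /vpl: 38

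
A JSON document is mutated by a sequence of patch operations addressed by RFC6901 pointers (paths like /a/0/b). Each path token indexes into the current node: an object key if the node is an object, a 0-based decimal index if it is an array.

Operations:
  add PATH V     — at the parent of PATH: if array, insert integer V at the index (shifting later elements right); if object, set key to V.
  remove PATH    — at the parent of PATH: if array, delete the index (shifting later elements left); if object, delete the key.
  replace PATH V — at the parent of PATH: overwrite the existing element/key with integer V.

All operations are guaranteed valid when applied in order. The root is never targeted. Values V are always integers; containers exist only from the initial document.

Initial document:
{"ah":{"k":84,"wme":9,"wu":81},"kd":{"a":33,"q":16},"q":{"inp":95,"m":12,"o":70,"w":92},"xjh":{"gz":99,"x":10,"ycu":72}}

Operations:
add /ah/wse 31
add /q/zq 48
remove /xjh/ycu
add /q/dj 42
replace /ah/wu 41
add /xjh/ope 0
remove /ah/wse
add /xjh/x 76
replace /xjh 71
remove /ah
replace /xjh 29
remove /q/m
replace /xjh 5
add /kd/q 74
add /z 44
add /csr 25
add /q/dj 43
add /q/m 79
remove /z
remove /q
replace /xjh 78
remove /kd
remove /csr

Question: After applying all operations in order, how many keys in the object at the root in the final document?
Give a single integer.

Answer: 1

Derivation:
After op 1 (add /ah/wse 31): {"ah":{"k":84,"wme":9,"wse":31,"wu":81},"kd":{"a":33,"q":16},"q":{"inp":95,"m":12,"o":70,"w":92},"xjh":{"gz":99,"x":10,"ycu":72}}
After op 2 (add /q/zq 48): {"ah":{"k":84,"wme":9,"wse":31,"wu":81},"kd":{"a":33,"q":16},"q":{"inp":95,"m":12,"o":70,"w":92,"zq":48},"xjh":{"gz":99,"x":10,"ycu":72}}
After op 3 (remove /xjh/ycu): {"ah":{"k":84,"wme":9,"wse":31,"wu":81},"kd":{"a":33,"q":16},"q":{"inp":95,"m":12,"o":70,"w":92,"zq":48},"xjh":{"gz":99,"x":10}}
After op 4 (add /q/dj 42): {"ah":{"k":84,"wme":9,"wse":31,"wu":81},"kd":{"a":33,"q":16},"q":{"dj":42,"inp":95,"m":12,"o":70,"w":92,"zq":48},"xjh":{"gz":99,"x":10}}
After op 5 (replace /ah/wu 41): {"ah":{"k":84,"wme":9,"wse":31,"wu":41},"kd":{"a":33,"q":16},"q":{"dj":42,"inp":95,"m":12,"o":70,"w":92,"zq":48},"xjh":{"gz":99,"x":10}}
After op 6 (add /xjh/ope 0): {"ah":{"k":84,"wme":9,"wse":31,"wu":41},"kd":{"a":33,"q":16},"q":{"dj":42,"inp":95,"m":12,"o":70,"w":92,"zq":48},"xjh":{"gz":99,"ope":0,"x":10}}
After op 7 (remove /ah/wse): {"ah":{"k":84,"wme":9,"wu":41},"kd":{"a":33,"q":16},"q":{"dj":42,"inp":95,"m":12,"o":70,"w":92,"zq":48},"xjh":{"gz":99,"ope":0,"x":10}}
After op 8 (add /xjh/x 76): {"ah":{"k":84,"wme":9,"wu":41},"kd":{"a":33,"q":16},"q":{"dj":42,"inp":95,"m":12,"o":70,"w":92,"zq":48},"xjh":{"gz":99,"ope":0,"x":76}}
After op 9 (replace /xjh 71): {"ah":{"k":84,"wme":9,"wu":41},"kd":{"a":33,"q":16},"q":{"dj":42,"inp":95,"m":12,"o":70,"w":92,"zq":48},"xjh":71}
After op 10 (remove /ah): {"kd":{"a":33,"q":16},"q":{"dj":42,"inp":95,"m":12,"o":70,"w":92,"zq":48},"xjh":71}
After op 11 (replace /xjh 29): {"kd":{"a":33,"q":16},"q":{"dj":42,"inp":95,"m":12,"o":70,"w":92,"zq":48},"xjh":29}
After op 12 (remove /q/m): {"kd":{"a":33,"q":16},"q":{"dj":42,"inp":95,"o":70,"w":92,"zq":48},"xjh":29}
After op 13 (replace /xjh 5): {"kd":{"a":33,"q":16},"q":{"dj":42,"inp":95,"o":70,"w":92,"zq":48},"xjh":5}
After op 14 (add /kd/q 74): {"kd":{"a":33,"q":74},"q":{"dj":42,"inp":95,"o":70,"w":92,"zq":48},"xjh":5}
After op 15 (add /z 44): {"kd":{"a":33,"q":74},"q":{"dj":42,"inp":95,"o":70,"w":92,"zq":48},"xjh":5,"z":44}
After op 16 (add /csr 25): {"csr":25,"kd":{"a":33,"q":74},"q":{"dj":42,"inp":95,"o":70,"w":92,"zq":48},"xjh":5,"z":44}
After op 17 (add /q/dj 43): {"csr":25,"kd":{"a":33,"q":74},"q":{"dj":43,"inp":95,"o":70,"w":92,"zq":48},"xjh":5,"z":44}
After op 18 (add /q/m 79): {"csr":25,"kd":{"a":33,"q":74},"q":{"dj":43,"inp":95,"m":79,"o":70,"w":92,"zq":48},"xjh":5,"z":44}
After op 19 (remove /z): {"csr":25,"kd":{"a":33,"q":74},"q":{"dj":43,"inp":95,"m":79,"o":70,"w":92,"zq":48},"xjh":5}
After op 20 (remove /q): {"csr":25,"kd":{"a":33,"q":74},"xjh":5}
After op 21 (replace /xjh 78): {"csr":25,"kd":{"a":33,"q":74},"xjh":78}
After op 22 (remove /kd): {"csr":25,"xjh":78}
After op 23 (remove /csr): {"xjh":78}
Size at the root: 1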